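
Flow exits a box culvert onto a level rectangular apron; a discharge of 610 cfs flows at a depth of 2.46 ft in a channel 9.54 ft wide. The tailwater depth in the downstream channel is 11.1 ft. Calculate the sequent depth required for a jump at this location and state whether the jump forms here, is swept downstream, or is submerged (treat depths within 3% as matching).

y₂ = 9.00 ft; the jump is submerged

q = Q/b = 610/9.54 = 63.9 ft²/s; V₁ = q/y₁ = 26.0 ft/s. Fr₁ = V₁/√(g·y₁) = 2.92.
By Bélanger, y₂/y₁ = ½[√(1 + 8Fr₁²) − 1] = ½[√69.23 − 1] = 3.66.
y₂ = 3.66 × 2.46 = 9.00 ft.
Tailwater y_tw = 11.1 ft: y_tw > y₂, so the jump is submerged.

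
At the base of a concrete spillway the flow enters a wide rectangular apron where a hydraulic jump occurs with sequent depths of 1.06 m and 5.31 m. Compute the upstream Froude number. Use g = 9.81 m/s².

For a rectangular channel the momentum equation gives q² = ½·g·y₁·y₂·(y₁ + y₂) = ½×9.81×1.06×5.31×6.37 = 176.
q = √176 = 13.3 m²/s.
V₁ = q/y₁ = 12.5 m/s; Fr₁ = V₁/√(g·y₁) = 3.88.

Fr₁ = 3.88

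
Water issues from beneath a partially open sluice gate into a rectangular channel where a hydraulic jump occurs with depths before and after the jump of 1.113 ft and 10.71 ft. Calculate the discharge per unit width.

q = 47.63 ft²/s

For a rectangular channel the momentum equation gives q² = ½·g·y₁·y₂·(y₁ + y₂) = ½×32.2×1.113×10.71×11.82 = 2269.
q = √2269 = 47.63 ft²/s.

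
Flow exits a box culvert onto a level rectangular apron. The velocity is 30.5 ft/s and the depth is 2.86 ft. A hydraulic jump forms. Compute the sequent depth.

y₂ = 11.5 ft

Fr₁ = V₁/√(g·y₁) = 30.5/√(32.2×2.86) = 3.18.
Sequent-depth ratio: y₂/y₁ = ½[√(1 + 8Fr₁²) − 1] = ½[√81.81 − 1] = 4.02.
y₂ = 4.02 × 2.86 = 11.5 ft.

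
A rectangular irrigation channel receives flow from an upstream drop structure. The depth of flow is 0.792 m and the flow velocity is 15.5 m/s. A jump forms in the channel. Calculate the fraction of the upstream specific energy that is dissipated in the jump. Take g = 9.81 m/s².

Fr₁ = V₁/√(g·y₁) = 15.5/√(9.81×0.792) = 5.56.
From the momentum equation for a rectangular channel, y₂/y₁ = ½[√(1 + 8Fr₁²) − 1] = ½[√248.4 − 1] = 7.38.
y₂ = 7.38 × 0.792 = 5.84 m.
E₁ = y₁ + V₁²/2g = 13.0 m. ΔE = (y₂ − y₁)³/(4y₁y₂) = 6.97 m. ΔE/E₁ = 6.97/13.0 = 0.534.

ΔE/E₁ = 0.534 (53.4%)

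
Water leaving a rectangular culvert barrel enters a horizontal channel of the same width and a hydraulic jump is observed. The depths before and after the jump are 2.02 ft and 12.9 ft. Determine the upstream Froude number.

Fr₁ = 4.86

For a rectangular channel the momentum equation gives q² = ½·g·y₁·y₂·(y₁ + y₂) = ½×32.2×2.02×12.9×14.9 = 6259.
q = √6259 = 79.1 ft²/s.
V₁ = q/y₁ = 39.2 ft/s; Fr₁ = V₁/√(g·y₁) = 4.86.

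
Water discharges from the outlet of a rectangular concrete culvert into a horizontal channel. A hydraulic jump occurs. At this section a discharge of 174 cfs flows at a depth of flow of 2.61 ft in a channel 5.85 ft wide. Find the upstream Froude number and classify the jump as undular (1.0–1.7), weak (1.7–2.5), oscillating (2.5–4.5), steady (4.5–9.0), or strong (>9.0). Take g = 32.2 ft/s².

Fr₁ = 1.24; undular jump

q = Q/b = 174/5.85 = 29.7 ft²/s; V₁ = q/y₁ = 11.4 ft/s. Fr₁ = V₁/√(g·y₁) = 1.24.
Fr₁ = 1.24 lies in the undular range.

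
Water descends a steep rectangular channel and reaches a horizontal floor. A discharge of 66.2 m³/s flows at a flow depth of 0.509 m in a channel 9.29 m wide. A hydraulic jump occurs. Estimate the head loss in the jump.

q = Q/b = 66.2/9.29 = 7.13 m²/s; V₁ = q/y₁ = 14.0 m/s. Fr₁ = V₁/√(g·y₁) = 6.27.
Conjugate-depth relation: y₂/y₁ = ½[√(1 + 8Fr₁²) − 1] = ½[√315.0 − 1] = 8.37.
y₂ = 8.37 × 0.509 = 4.26 m.
Head loss: ΔE = (y₂ − y₁)³/(4y₁y₂) = (4.26 − 0.509)³/(4×0.509×4.26) = 52.9/8.68 = 6.09 m.

ΔE = 6.09 m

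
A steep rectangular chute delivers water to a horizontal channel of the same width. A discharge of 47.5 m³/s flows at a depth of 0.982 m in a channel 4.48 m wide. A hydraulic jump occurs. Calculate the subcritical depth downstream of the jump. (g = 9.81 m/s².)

q = Q/b = 47.5/4.48 = 10.6 m²/s; V₁ = q/y₁ = 10.8 m/s. Fr₁ = V₁/√(g·y₁) = 3.48.
Conjugate-depth relation: y₂/y₁ = ½[√(1 + 8Fr₁²) − 1] = ½[√97.81 − 1] = 4.44.
y₂ = 4.44 × 0.982 = 4.36 m.

y₂ = 4.36 m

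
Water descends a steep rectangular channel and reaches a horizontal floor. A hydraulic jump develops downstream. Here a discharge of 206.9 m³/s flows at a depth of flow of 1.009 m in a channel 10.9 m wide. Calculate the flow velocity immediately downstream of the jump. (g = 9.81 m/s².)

V₂ = 2.360 m/s

q = Q/b = 206.9/10.9 = 18.98 m²/s; V₁ = q/y₁ = 18.81 m/s. Fr₁ = V₁/√(g·y₁) = 5.979.
From the momentum equation for a rectangular channel, y₂/y₁ = ½[√(1 + 8Fr₁²) − 1] = ½[√287.03 − 1] = 7.971.
y₂ = 7.971 × 1.009 = 8.043 m.
V₂ = q/y₂ = 18.98/8.043 = 2.360 m/s.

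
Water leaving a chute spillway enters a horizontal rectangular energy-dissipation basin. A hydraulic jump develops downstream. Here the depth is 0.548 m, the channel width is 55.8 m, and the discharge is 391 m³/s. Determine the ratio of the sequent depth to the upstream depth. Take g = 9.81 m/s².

q = Q/b = 391/55.8 = 7.01 m²/s; V₁ = q/y₁ = 12.8 m/s. Fr₁ = V₁/√(g·y₁) = 5.51.
Sequent-depth ratio: y₂/y₁ = ½[√(1 + 8Fr₁²) − 1] = ½[√244.3 − 1] = 7.32.

y₂/y₁ = 7.32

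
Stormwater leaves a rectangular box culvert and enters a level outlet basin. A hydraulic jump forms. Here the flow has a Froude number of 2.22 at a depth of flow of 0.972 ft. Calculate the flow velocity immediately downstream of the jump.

Fr₁ = 2.22 (given).
By Bélanger, y₂/y₁ = ½[√(1 + 8Fr₁²) − 1] = ½[√40.43 − 1] = 2.68.
y₂ = 2.68 × 0.972 = 2.60 ft.
V₁ = Fr₁·√(g·y₁) = 2.22×√(32.2×0.972) = 12.4 ft/s; q = V₁·y₁ = 12.1 ft²/s.
V₂ = q/y₂ = 12.1/2.60 = 4.64 ft/s.

V₂ = 4.64 ft/s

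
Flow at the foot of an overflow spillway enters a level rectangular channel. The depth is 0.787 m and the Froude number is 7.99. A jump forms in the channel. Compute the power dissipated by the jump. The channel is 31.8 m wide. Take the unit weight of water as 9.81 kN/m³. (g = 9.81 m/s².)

Fr₁ = 7.99 (given).
By Bélanger, y₂/y₁ = ½[√(1 + 8Fr₁²) − 1] = ½[√511.7 − 1] = 10.8.
y₂ = 10.8 × 0.787 = 8.51 m.
Head loss: ΔE = (y₂ − y₁)³/(4y₁y₂) = (8.51 − 0.787)³/(4×0.787×8.51) = 460/26.8 = 17.2 m.
V₁ = Fr₁·√(g·y₁) = 7.99×√(9.81×0.787) = 22.2 m/s; q = V₁·y₁ = 17.5 m²/s. Q = q·b = 17.5 × 31.8 = 556 m³/s. P = γ·Q·ΔE = 9.81 × 556 × 17.2 = 93668 kW.

P = 93668 kW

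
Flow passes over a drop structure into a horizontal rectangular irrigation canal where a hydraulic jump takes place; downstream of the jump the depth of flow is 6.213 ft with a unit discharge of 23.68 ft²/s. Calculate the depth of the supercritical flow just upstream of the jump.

V₂ = q/y₂ = 23.68/6.213 = 3.811 ft/s; Fr₂ = V₂/√(g·y₂) = 0.2695.
From the momentum equation (using Fr₂), y₁/y₂ = ½[√(1 + 8Fr₂²) − 1] = ½[√1.5809 − 1] = 0.1287.
y₁ = 0.1287 × 6.213 = 0.7994 ft.

y₁ = 0.7994 ft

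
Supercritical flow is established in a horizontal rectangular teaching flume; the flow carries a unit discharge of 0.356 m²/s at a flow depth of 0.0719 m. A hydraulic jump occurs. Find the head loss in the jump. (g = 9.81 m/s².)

ΔE = 0.737 m

V₁ = q/y₁ = 0.356/0.0719 = 4.95 m/s. Fr₁ = V₁/√(g·y₁) = 4.95/√(9.81×0.0719) = 5.90.
Bélanger equation: y₂/y₁ = ½[√(1 + 8Fr₁²) − 1] = ½[√279.1 − 1] = 7.85.
y₂ = 7.85 × 0.0719 = 0.565 m.
V₂ = q/y₂ = 0.356/0.565 = 0.631 m/s. E₁ = y₁ + V₁²/2g = 1.32 m; E₂ = y₂ + V₂²/2g = 0.585 m. ΔE = E₁ − E₂ = 0.737 m.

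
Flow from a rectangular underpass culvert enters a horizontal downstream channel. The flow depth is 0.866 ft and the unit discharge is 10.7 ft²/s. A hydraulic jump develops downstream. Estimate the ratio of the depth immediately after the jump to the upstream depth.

y₂/y₁ = 2.85

V₁ = q/y₁ = 10.7/0.866 = 12.4 ft/s. Fr₁ = V₁/√(g·y₁) = 12.4/√(32.2×0.866) = 2.34.
By Bélanger, y₂/y₁ = ½[√(1 + 8Fr₁²) − 1] = ½[√44.80 − 1] = 2.85.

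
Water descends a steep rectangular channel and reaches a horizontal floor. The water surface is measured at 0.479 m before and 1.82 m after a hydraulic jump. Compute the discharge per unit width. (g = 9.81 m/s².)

For a rectangular channel the momentum equation gives q² = ½·g·y₁·y₂·(y₁ + y₂) = ½×9.81×0.479×1.82×2.30 = 9.83.
q = √9.83 = 3.14 m²/s.

q = 3.14 m²/s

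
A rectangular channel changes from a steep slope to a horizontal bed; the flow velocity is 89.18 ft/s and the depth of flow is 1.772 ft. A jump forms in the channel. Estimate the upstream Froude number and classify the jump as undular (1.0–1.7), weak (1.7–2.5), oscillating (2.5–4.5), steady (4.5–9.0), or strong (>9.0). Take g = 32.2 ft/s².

Fr₁ = V₁/√(g·y₁) = 89.18/√(32.2×1.772) = 11.81.
Fr₁ = 11.81 lies in the strong range.

Fr₁ = 11.81; strong jump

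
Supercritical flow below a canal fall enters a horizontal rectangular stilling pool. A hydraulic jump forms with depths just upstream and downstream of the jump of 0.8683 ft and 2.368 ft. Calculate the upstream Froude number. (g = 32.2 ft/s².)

Fr₁ = 2.254

For a rectangular channel the momentum equation gives q² = ½·g·y₁·y₂·(y₁ + y₂) = ½×32.2×0.8683×2.368×3.236 = 107.1.
q = √107.1 = 10.35 ft²/s.
V₁ = q/y₁ = 11.92 ft/s; Fr₁ = V₁/√(g·y₁) = 2.254.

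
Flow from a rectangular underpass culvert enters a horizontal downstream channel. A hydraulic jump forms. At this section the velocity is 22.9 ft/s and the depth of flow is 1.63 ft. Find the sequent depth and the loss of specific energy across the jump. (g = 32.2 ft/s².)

Fr₁ = V₁/√(g·y₁) = 22.9/√(32.2×1.63) = 3.16.
Bélanger equation: y₂/y₁ = ½[√(1 + 8Fr₁²) − 1] = ½[√80.93 − 1] = 4.00.
y₂ = 4.00 × 1.63 = 6.52 ft.
q = V₁·y₁ = 22.9 × 1.63 = 37.3 ft²/s. V₂ = q/y₂ = 37.3/6.52 = 5.73 ft/s. E₁ = y₁ + V₁²/2g = 9.77 ft; E₂ = y₂ + V₂²/2g = 7.03 ft. ΔE = E₁ − E₂ = 2.75 ft.

y₂ = 6.52 ft; ΔE = 2.75 ft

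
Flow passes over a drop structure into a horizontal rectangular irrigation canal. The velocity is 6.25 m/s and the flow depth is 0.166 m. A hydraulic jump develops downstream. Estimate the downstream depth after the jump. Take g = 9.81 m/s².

y₂ = 1.07 m

Fr₁ = V₁/√(g·y₁) = 6.25/√(9.81×0.166) = 4.90.
Conjugate-depth relation: y₂/y₁ = ½[√(1 + 8Fr₁²) − 1] = ½[√192.9 − 1] = 6.44.
y₂ = 6.44 × 0.166 = 1.07 m.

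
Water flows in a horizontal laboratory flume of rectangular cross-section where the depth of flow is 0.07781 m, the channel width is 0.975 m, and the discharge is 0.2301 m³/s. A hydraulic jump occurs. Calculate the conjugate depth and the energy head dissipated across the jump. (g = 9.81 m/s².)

q = Q/b = 0.2301/0.975 = 0.2360 m²/s; V₁ = q/y₁ = 3.033 m/s. Fr₁ = V₁/√(g·y₁) = 3.472.
From the momentum equation for a rectangular channel, y₂/y₁ = ½[√(1 + 8Fr₁²) − 1] = ½[√97.414 − 1] = 4.435.
y₂ = 4.435 × 0.07781 = 0.3451 m.
Head loss: ΔE = (y₂ − y₁)³/(4y₁y₂) = (0.3451 − 0.07781)³/(4×0.07781×0.3451) = 0.01909/0.1074 = 0.1778 m.

y₂ = 0.3451 m; ΔE = 0.1778 m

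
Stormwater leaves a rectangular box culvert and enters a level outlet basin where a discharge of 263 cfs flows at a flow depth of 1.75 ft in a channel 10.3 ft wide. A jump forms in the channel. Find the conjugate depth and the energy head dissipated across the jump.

y₂ = 4.01 ft; ΔE = 0.413 ft

q = Q/b = 263/10.3 = 25.5 ft²/s; V₁ = q/y₁ = 14.6 ft/s. Fr₁ = V₁/√(g·y₁) = 1.94.
By Bélanger, y₂/y₁ = ½[√(1 + 8Fr₁²) − 1] = ½[√31.22 − 1] = 2.29.
y₂ = 2.29 × 1.75 = 4.01 ft.
Head loss: ΔE = (y₂ − y₁)³/(4y₁y₂) = (4.01 − 1.75)³/(4×1.75×4.01) = 11.6/28.1 = 0.413 ft.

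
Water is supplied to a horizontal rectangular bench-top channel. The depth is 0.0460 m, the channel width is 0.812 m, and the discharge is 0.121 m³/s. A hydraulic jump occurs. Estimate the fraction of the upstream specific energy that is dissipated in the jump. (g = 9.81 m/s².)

q = Q/b = 0.121/0.812 = 0.149 m²/s; V₁ = q/y₁ = 3.24 m/s. Fr₁ = V₁/√(g·y₁) = 4.82.
Sequent-depth ratio: y₂/y₁ = ½[√(1 + 8Fr₁²) − 1] = ½[√187.0 − 1] = 6.34.
y₂ = 6.34 × 0.0460 = 0.292 m.
E₁ = y₁ + V₁²/2g = 0.581 m. ΔE = (y₂ − y₁)³/(4y₁y₂) = 0.276 m. ΔE/E₁ = 0.276/0.581 = 0.475.

ΔE/E₁ = 0.475 (47.5%)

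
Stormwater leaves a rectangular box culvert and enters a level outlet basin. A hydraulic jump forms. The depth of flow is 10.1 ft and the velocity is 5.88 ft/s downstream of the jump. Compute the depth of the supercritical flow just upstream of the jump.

y₁ = 1.82 ft

Fr₂ = V₂/√(g·y₂) = 5.88/√(32.2×10.1) = 0.326.
From the momentum equation (using Fr₂), y₁/y₂ = ½[√(1 + 8Fr₂²) − 1] = ½[√1.850 − 1] = 0.180.
y₁ = 0.180 × 10.1 = 1.82 ft.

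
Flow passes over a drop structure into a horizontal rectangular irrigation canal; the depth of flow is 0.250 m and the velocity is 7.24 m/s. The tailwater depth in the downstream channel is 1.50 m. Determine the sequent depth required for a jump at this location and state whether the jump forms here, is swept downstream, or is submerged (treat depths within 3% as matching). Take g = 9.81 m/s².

Fr₁ = V₁/√(g·y₁) = 7.24/√(9.81×0.250) = 4.62.
Bélanger equation: y₂/y₁ = ½[√(1 + 8Fr₁²) − 1] = ½[√172.0 − 1] = 6.06.
y₂ = 6.06 × 0.250 = 1.51 m.
Tailwater y_tw = 1.50 m: y_tw ≈ y₂, so the jump forms here.

y₂ = 1.51 m; the jump forms here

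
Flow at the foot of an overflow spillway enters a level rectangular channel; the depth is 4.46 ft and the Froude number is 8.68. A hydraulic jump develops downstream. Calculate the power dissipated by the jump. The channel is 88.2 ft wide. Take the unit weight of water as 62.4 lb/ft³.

Fr₁ = 8.68 (given).
From the momentum equation for a rectangular channel, y₂/y₁ = ½[√(1 + 8Fr₁²) − 1] = ½[√603.7 − 1] = 11.8.
y₂ = 11.8 × 4.46 = 52.6 ft.
V₁ = Fr₁·√(g·y₁) = 8.68×√(32.2×4.46) = 104 ft/s; q = V₁·y₁ = 464 ft²/s. V₂ = q/y₂ = 464/52.6 = 8.83 ft/s. E₁ = y₁ + V₁²/2g = 172 ft; E₂ = y₂ + V₂²/2g = 53.8 ft. ΔE = E₁ − E₂ = 119 ft.
Q = q·b = 464 × 88.2 = 40918 cfs. P = γ·Q·ΔE/550 = 62.4 × 40918 × 119 / 550 = 551052 hp.

P = 551052 hp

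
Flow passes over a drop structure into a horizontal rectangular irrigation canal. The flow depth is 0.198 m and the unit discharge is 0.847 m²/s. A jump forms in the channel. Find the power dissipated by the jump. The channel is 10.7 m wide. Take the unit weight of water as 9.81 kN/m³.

V₁ = q/y₁ = 0.847/0.198 = 4.28 m/s. Fr₁ = V₁/√(g·y₁) = 4.28/√(9.81×0.198) = 3.07.
Bélanger equation: y₂/y₁ = ½[√(1 + 8Fr₁²) − 1] = ½[√76.37 − 1] = 3.87.
y₂ = 3.87 × 0.198 = 0.766 m.
V₂ = q/y₂ = 0.847/0.766 = 1.11 m/s. E₁ = y₁ + V₁²/2g = 1.13 m; E₂ = y₂ + V₂²/2g = 0.828 m. ΔE = E₁ − E₂ = 0.302 m.
Q = q·b = 0.847 × 10.7 = 9.06 m³/s. P = γ·Q·ΔE = 9.81 × 9.06 × 0.302 = 26.9 kW.

P = 26.9 kW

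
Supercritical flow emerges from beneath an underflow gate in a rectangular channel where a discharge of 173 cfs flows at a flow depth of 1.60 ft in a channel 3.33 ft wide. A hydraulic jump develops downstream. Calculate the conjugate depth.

q = Q/b = 173/3.33 = 52.0 ft²/s; V₁ = q/y₁ = 32.5 ft/s. Fr₁ = V₁/√(g·y₁) = 4.52.
By Bélanger, y₂/y₁ = ½[√(1 + 8Fr₁²) − 1] = ½[√164.7 − 1] = 5.92.
y₂ = 5.92 × 1.60 = 9.47 ft.

y₂ = 9.47 ft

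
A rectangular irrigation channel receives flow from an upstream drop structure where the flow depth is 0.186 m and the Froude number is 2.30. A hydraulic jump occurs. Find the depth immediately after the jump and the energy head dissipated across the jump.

Fr₁ = 2.30 (given).
Sequent-depth ratio: y₂/y₁ = ½[√(1 + 8Fr₁²) − 1] = ½[√43.32 − 1] = 2.79.
y₂ = 2.79 × 0.186 = 0.519 m.
V₁ = Fr₁·√(g·y₁) = 2.30×√(9.81×0.186) = 3.11 m/s; q = V₁·y₁ = 0.578 m²/s. V₂ = q/y₂ = 0.578/0.519 = 1.11 m/s. E₁ = y₁ + V₁²/2g = 0.678 m; E₂ = y₂ + V₂²/2g = 0.582 m. ΔE = E₁ − E₂ = 0.0957 m.

y₂ = 0.519 m; ΔE = 0.0957 m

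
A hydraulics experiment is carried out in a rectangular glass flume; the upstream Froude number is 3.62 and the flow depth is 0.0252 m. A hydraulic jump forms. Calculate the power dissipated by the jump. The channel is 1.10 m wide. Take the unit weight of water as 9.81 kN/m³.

P = 0.0321 kW

Fr₁ = 3.62 (given).
Bélanger equation: y₂/y₁ = ½[√(1 + 8Fr₁²) − 1] = ½[√105.8 − 1] = 4.64.
y₂ = 4.64 × 0.0252 = 0.117 m.
V₁ = Fr₁·√(g·y₁) = 3.62×√(9.81×0.0252) = 1.80 m/s; q = V₁·y₁ = 0.0454 m²/s. V₂ = q/y₂ = 0.0454/0.117 = 0.388 m/s. E₁ = y₁ + V₁²/2g = 0.190 m; E₂ = y₂ + V₂²/2g = 0.125 m. ΔE = E₁ − E₂ = 0.0656 m.
Q = q·b = 0.0454 × 1.10 = 0.0499 m³/s. P = γ·Q·ΔE = 9.81 × 0.0499 × 0.0656 = 0.0321 kW.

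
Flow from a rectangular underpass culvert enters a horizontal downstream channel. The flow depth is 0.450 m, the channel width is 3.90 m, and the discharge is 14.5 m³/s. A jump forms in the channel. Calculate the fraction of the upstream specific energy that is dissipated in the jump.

ΔE/E₁ = 0.384 (38.4%)

q = Q/b = 14.5/3.90 = 3.72 m²/s; V₁ = q/y₁ = 8.26 m/s. Fr₁ = V₁/√(g·y₁) = 3.93.
From the momentum equation for a rectangular channel, y₂/y₁ = ½[√(1 + 8Fr₁²) − 1] = ½[√124.7 − 1] = 5.08.
y₂ = 5.08 × 0.450 = 2.29 m.
E₁ = y₁ + V₁²/2g = 3.93 m. ΔE = (y₂ − y₁)³/(4y₁y₂) = 1.51 m. ΔE/E₁ = 1.51/3.93 = 0.384.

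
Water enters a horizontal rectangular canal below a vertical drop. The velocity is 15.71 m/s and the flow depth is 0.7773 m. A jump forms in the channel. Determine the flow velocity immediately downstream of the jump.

Fr₁ = V₁/√(g·y₁) = 15.71/√(9.81×0.7773) = 5.689.
Bélanger equation: y₂/y₁ = ½[√(1 + 8Fr₁²) − 1] = ½[√259.93 − 1] = 7.561.
y₂ = 7.561 × 0.7773 = 5.877 m.
q = V₁·y₁ = 15.71 × 0.7773 = 12.21 m²/s.
V₂ = q/y₂ = 12.21/5.877 = 2.078 m/s.

V₂ = 2.078 m/s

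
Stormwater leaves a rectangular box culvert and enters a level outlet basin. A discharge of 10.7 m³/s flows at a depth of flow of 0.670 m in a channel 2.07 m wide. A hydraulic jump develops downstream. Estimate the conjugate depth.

q = Q/b = 10.7/2.07 = 5.17 m²/s; V₁ = q/y₁ = 7.72 m/s. Fr₁ = V₁/√(g·y₁) = 3.01.
Conjugate-depth relation: y₂/y₁ = ½[√(1 + 8Fr₁²) − 1] = ½[√73.45 − 1] = 3.79.
y₂ = 3.79 × 0.670 = 2.54 m.

y₂ = 2.54 m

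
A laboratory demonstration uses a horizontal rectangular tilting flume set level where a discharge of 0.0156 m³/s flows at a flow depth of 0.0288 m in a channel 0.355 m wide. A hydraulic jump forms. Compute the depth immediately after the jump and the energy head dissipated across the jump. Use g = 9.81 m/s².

q = Q/b = 0.0156/0.355 = 0.0439 m²/s; V₁ = q/y₁ = 1.53 m/s. Fr₁ = V₁/√(g·y₁) = 2.87.
From the momentum equation for a rectangular channel, y₂/y₁ = ½[√(1 + 8Fr₁²) − 1] = ½[√66.92 − 1] = 3.59.
y₂ = 3.59 × 0.0288 = 0.103 m.
Head loss: ΔE = (y₂ − y₁)³/(4y₁y₂) = (0.103 − 0.0288)³/(4×0.0288×0.103) = 0.000415/0.0119 = 0.0349 m.

y₂ = 0.103 m; ΔE = 0.0349 m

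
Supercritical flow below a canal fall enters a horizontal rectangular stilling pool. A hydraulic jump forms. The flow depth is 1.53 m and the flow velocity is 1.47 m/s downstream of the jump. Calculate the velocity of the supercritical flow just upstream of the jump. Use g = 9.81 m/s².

V₁ = 6.30 m/s

Fr₂ = V₂/√(g·y₂) = 1.47/√(9.81×1.53) = 0.379.
From the momentum equation (using Fr₂), y₁/y₂ = ½[√(1 + 8Fr₂²) − 1] = ½[√2.152 − 1] = 0.233.
y₁ = 0.233 × 1.53 = 0.357 m.
V₁ = q/y₁ = 2.25/0.357 = 6.30 m/s.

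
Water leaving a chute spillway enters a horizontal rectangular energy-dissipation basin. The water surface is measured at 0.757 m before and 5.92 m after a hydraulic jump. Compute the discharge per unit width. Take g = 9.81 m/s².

q = 12.1 m²/s

For a rectangular channel the momentum equation gives q² = ½·g·y₁·y₂·(y₁ + y₂) = ½×9.81×0.757×5.92×6.68 = 147.
q = √147 = 12.1 m²/s.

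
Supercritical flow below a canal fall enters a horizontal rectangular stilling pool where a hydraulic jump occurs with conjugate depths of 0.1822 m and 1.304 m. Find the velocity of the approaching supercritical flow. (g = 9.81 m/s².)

V₁ = 7.223 m/s

For a rectangular channel the momentum equation gives q² = ½·g·y₁·y₂·(y₁ + y₂) = ½×9.81×0.1822×1.304×1.486 = 1.732.
q = √1.732 = 1.316 m²/s.
V₁ = q/y₁ = 1.316/0.1822 = 7.223 m/s.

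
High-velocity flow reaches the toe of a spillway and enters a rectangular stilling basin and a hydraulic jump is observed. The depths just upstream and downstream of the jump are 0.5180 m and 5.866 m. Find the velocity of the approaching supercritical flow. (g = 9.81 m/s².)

For a rectangular channel the momentum equation gives q² = ½·g·y₁·y₂·(y₁ + y₂) = ½×9.81×0.5180×5.866×6.384 = 95.15.
q = √95.15 = 9.754 m²/s.
V₁ = q/y₁ = 9.754/0.5180 = 18.83 m/s.

V₁ = 18.83 m/s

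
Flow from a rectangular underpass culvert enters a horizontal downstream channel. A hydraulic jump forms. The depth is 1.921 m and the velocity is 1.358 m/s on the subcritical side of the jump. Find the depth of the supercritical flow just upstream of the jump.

y₁ = 0.3220 m

Fr₂ = V₂/√(g·y₂) = 1.358/√(9.81×1.921) = 0.3128.
The Bélanger relation is symmetric: y₁/y₂ = ½[√(1 + 8Fr₂²) − 1] = ½[√1.7829 − 1] = 0.1676.
y₁ = 0.1676 × 1.921 = 0.3220 m.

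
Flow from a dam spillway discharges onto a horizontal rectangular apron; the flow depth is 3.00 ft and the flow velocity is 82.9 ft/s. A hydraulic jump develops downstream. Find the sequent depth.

Fr₁ = V₁/√(g·y₁) = 82.9/√(32.2×3.00) = 8.43.
Sequent-depth ratio: y₂/y₁ = ½[√(1 + 8Fr₁²) − 1] = ½[√570.1 − 1] = 11.4.
y₂ = 11.4 × 3.00 = 34.3 ft.

y₂ = 34.3 ft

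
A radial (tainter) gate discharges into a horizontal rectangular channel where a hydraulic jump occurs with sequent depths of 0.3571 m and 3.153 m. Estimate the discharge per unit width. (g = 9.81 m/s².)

q = 4.403 m²/s

For a rectangular channel the momentum equation gives q² = ½·g·y₁·y₂·(y₁ + y₂) = ½×9.81×0.3571×3.153×3.510 = 19.39.
q = √19.39 = 4.403 m²/s.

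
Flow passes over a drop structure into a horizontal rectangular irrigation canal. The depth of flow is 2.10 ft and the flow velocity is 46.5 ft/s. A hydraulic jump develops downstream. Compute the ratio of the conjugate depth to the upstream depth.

y₂/y₁ = 7.51

Fr₁ = V₁/√(g·y₁) = 46.5/√(32.2×2.10) = 5.65.
By Bélanger, y₂/y₁ = ½[√(1 + 8Fr₁²) − 1] = ½[√256.8 − 1] = 7.51.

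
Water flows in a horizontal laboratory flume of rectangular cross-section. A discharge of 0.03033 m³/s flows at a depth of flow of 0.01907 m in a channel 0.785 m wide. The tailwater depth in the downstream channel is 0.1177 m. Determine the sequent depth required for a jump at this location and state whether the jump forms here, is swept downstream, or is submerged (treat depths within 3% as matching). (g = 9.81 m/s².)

y₂ = 0.1172 m; the jump forms here

q = Q/b = 0.03033/0.785 = 0.03864 m²/s; V₁ = q/y₁ = 2.026 m/s. Fr₁ = V₁/√(g·y₁) = 4.684.
Sequent-depth ratio: y₂/y₁ = ½[√(1 + 8Fr₁²) − 1] = ½[√176.54 − 1] = 6.143.
y₂ = 6.143 × 0.01907 = 0.1172 m.
Tailwater y_tw = 0.1177 m: y_tw ≈ y₂, so the jump forms here.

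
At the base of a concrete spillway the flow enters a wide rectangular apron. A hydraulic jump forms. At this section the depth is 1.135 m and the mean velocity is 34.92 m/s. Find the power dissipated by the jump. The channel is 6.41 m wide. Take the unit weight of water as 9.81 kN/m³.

P = 116496 kW

Fr₁ = V₁/√(g·y₁) = 34.92/√(9.81×1.135) = 10.47.
Sequent-depth ratio: y₂/y₁ = ½[√(1 + 8Fr₁²) − 1] = ½[√877.14 − 1] = 14.31.
y₂ = 14.31 × 1.135 = 16.24 m.
q = V₁·y₁ = 34.92 × 1.135 = 39.63 m²/s. V₂ = q/y₂ = 39.63/16.24 = 2.441 m/s. E₁ = y₁ + V₁²/2g = 63.29 m; E₂ = y₂ + V₂²/2g = 16.54 m. ΔE = E₁ − E₂ = 46.74 m.
Q = q·b = 39.63 × 6.41 = 254.1 m³/s. P = γ·Q·ΔE = 9.81 × 254.1 × 46.74 = 116496 kW.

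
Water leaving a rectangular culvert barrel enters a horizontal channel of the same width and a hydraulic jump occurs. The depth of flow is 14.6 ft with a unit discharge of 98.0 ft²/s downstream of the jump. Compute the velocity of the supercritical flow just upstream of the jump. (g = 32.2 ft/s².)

V₁ = 40.8 ft/s

V₂ = q/y₂ = 98.0/14.6 = 6.71 ft/s; Fr₂ = V₂/√(g·y₂) = 0.310.
Applying the sequent-depth relation in reverse, y₁/y₂ = ½[√(1 + 8Fr₂²) − 1] = ½[√1.767 − 1] = 0.165.
y₁ = 0.165 × 14.6 = 2.40 ft.
V₁ = q/y₁ = 98.0/2.40 = 40.8 ft/s.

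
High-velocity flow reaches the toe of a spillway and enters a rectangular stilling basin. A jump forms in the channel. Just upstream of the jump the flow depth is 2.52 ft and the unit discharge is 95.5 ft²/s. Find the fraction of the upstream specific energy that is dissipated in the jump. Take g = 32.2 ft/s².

V₁ = q/y₁ = 95.5/2.52 = 37.9 ft/s. Fr₁ = V₁/√(g·y₁) = 37.9/√(32.2×2.52) = 4.21.
By Bélanger, y₂/y₁ = ½[√(1 + 8Fr₁²) − 1] = ½[√142.6 − 1] = 5.47.
y₂ = 5.47 × 2.52 = 13.8 ft.
E₁ = y₁ + V₁²/2g = 24.8 ft. ΔE = (y₂ − y₁)³/(4y₁y₂) = 10.3 ft. ΔE/E₁ = 10.3/24.8 = 0.415.

ΔE/E₁ = 0.415 (41.5%)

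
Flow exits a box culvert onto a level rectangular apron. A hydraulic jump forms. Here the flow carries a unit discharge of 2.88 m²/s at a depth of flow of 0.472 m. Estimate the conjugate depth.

V₁ = q/y₁ = 2.88/0.472 = 6.10 m/s. Fr₁ = V₁/√(g·y₁) = 6.10/√(9.81×0.472) = 2.84.
By Bélanger, y₂/y₁ = ½[√(1 + 8Fr₁²) − 1] = ½[√65.33 − 1] = 3.54.
y₂ = 3.54 × 0.472 = 1.67 m.

y₂ = 1.67 m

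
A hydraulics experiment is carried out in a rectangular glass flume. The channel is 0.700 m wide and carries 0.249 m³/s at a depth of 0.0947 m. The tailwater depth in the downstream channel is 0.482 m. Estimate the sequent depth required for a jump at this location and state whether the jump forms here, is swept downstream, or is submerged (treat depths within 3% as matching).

y₂ = 0.477 m; the jump forms here

q = Q/b = 0.249/0.700 = 0.356 m²/s; V₁ = q/y₁ = 3.76 m/s. Fr₁ = V₁/√(g·y₁) = 3.90.
Bélanger equation: y₂/y₁ = ½[√(1 + 8Fr₁²) − 1] = ½[√122.5 − 1] = 5.03.
y₂ = 5.03 × 0.0947 = 0.477 m.
Tailwater y_tw = 0.482 m: y_tw ≈ y₂, so the jump forms here.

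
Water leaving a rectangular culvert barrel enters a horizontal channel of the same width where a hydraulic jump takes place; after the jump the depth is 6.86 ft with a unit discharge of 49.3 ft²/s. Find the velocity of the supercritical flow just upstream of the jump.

V₁ = 20.7 ft/s

V₂ = q/y₂ = 49.3/6.86 = 7.19 ft/s; Fr₂ = V₂/√(g·y₂) = 0.484.
Since the conjugate-depth ratio holds either way, y₁/y₂ = ½[√(1 + 8Fr₂²) − 1] = ½[√2.870 − 1] = 0.347.
y₁ = 0.347 × 6.86 = 2.38 ft.
V₁ = q/y₁ = 49.3/2.38 = 20.7 ft/s.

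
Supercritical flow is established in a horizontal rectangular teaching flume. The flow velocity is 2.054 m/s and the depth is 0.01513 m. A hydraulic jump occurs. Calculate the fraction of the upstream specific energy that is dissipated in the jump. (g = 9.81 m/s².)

ΔE/E₁ = 0.517 (51.7%)

Fr₁ = V₁/√(g·y₁) = 2.054/√(9.81×0.01513) = 5.331.
Conjugate-depth relation: y₂/y₁ = ½[√(1 + 8Fr₁²) − 1] = ½[√228.40 − 1] = 7.056.
y₂ = 7.056 × 0.01513 = 0.1068 m.
E₁ = y₁ + V₁²/2g = 0.2302 m. ΔE = (y₂ − y₁)³/(4y₁y₂) = 0.1191 m. ΔE/E₁ = 0.1191/0.2302 = 0.517.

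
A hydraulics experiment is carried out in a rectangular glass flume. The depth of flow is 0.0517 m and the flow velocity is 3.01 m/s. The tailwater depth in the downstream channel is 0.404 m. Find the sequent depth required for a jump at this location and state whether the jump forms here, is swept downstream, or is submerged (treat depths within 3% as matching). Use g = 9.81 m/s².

Fr₁ = V₁/√(g·y₁) = 3.01/√(9.81×0.0517) = 4.23.
From the momentum equation for a rectangular channel, y₂/y₁ = ½[√(1 + 8Fr₁²) − 1] = ½[√143.9 − 1] = 5.50.
y₂ = 5.50 × 0.0517 = 0.284 m.
Tailwater y_tw = 0.404 m: y_tw > y₂, so the jump is submerged.

y₂ = 0.284 m; the jump is submerged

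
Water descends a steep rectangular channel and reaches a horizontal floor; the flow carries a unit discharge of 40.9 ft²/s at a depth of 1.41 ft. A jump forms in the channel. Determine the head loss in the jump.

V₁ = q/y₁ = 40.9/1.41 = 29.0 ft/s. Fr₁ = V₁/√(g·y₁) = 29.0/√(32.2×1.41) = 4.30.
From the momentum equation for a rectangular channel, y₂/y₁ = ½[√(1 + 8Fr₁²) − 1] = ½[√149.3 − 1] = 5.61.
y₂ = 5.61 × 1.41 = 7.91 ft.
V₂ = q/y₂ = 40.9/7.91 = 5.17 ft/s. E₁ = y₁ + V₁²/2g = 14.5 ft; E₂ = y₂ + V₂²/2g = 8.32 ft. ΔE = E₁ − E₂ = 6.15 ft.

ΔE = 6.15 ft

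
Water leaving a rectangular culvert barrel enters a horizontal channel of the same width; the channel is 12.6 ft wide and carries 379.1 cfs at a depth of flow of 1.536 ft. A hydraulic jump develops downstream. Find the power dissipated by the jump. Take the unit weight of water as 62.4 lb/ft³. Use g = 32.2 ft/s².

q = Q/b = 379.1/12.6 = 30.09 ft²/s; V₁ = q/y₁ = 19.59 ft/s. Fr₁ = V₁/√(g·y₁) = 2.785.
Sequent-depth ratio: y₂/y₁ = ½[√(1 + 8Fr₁²) − 1] = ½[√63.062 − 1] = 3.471.
y₂ = 3.471 × 1.536 = 5.331 ft.
Head loss: ΔE = (y₂ − y₁)³/(4y₁y₂) = (5.331 − 1.536)³/(4×1.536×5.331) = 54.65/32.75 = 1.669 ft.
P = γ·Q·ΔE/550 = 62.4 × 379.1 × 1.669 / 550 = 71.76 hp.

P = 71.76 hp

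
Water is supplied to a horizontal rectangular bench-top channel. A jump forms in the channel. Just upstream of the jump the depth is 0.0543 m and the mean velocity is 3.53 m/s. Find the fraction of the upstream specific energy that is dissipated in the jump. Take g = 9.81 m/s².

ΔE/E₁ = 0.476 (47.6%)

Fr₁ = V₁/√(g·y₁) = 3.53/√(9.81×0.0543) = 4.84.
From the momentum equation for a rectangular channel, y₂/y₁ = ½[√(1 + 8Fr₁²) − 1] = ½[√188.1 − 1] = 6.36.
y₂ = 6.36 × 0.0543 = 0.345 m.
E₁ = y₁ + V₁²/2g = 0.689 m. ΔE = (y₂ − y₁)³/(4y₁y₂) = 0.328 m. ΔE/E₁ = 0.328/0.689 = 0.476.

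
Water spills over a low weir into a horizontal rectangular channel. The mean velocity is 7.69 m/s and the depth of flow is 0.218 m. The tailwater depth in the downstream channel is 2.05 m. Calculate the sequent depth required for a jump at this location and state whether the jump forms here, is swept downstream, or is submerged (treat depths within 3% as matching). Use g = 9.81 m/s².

Fr₁ = V₁/√(g·y₁) = 7.69/√(9.81×0.218) = 5.26.
Sequent-depth ratio: y₂/y₁ = ½[√(1 + 8Fr₁²) − 1] = ½[√222.2 − 1] = 6.95.
y₂ = 6.95 × 0.218 = 1.52 m.
Tailwater y_tw = 2.05 m: y_tw > y₂, so the jump is submerged.

y₂ = 1.52 m; the jump is submerged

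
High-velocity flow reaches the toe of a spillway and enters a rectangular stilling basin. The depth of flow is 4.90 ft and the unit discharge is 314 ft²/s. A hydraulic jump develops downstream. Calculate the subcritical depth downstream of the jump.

y₂ = 33.0 ft

V₁ = q/y₁ = 314/4.90 = 64.1 ft/s. Fr₁ = V₁/√(g·y₁) = 64.1/√(32.2×4.90) = 5.10.
Bélanger equation: y₂/y₁ = ½[√(1 + 8Fr₁²) − 1] = ½[√209.2 − 1] = 6.73.
y₂ = 6.73 × 4.90 = 33.0 ft.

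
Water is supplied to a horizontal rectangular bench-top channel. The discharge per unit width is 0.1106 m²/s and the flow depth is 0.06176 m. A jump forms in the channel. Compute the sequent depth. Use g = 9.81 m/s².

y₂ = 0.1724 m

V₁ = q/y₁ = 0.1106/0.06176 = 1.791 m/s. Fr₁ = V₁/√(g·y₁) = 1.791/√(9.81×0.06176) = 2.301.
Conjugate-depth relation: y₂/y₁ = ½[√(1 + 8Fr₁²) − 1] = ½[√43.346 − 1] = 2.792.
y₂ = 2.792 × 0.06176 = 0.1724 m.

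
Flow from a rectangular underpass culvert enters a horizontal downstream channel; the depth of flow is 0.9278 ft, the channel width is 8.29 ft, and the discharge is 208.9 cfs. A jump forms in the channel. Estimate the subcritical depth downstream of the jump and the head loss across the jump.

y₂ = 6.073 ft; ΔE = 6.042 ft

q = Q/b = 208.9/8.29 = 25.20 ft²/s; V₁ = q/y₁ = 27.16 ft/s. Fr₁ = V₁/√(g·y₁) = 4.969.
Bélanger equation: y₂/y₁ = ½[√(1 + 8Fr₁²) − 1] = ½[√198.53 − 1] = 6.545.
y₂ = 6.545 × 0.9278 = 6.073 ft.
Head loss: ΔE = (y₂ − y₁)³/(4y₁y₂) = (6.073 − 0.9278)³/(4×0.9278×6.073) = 136.2/22.54 = 6.042 ft.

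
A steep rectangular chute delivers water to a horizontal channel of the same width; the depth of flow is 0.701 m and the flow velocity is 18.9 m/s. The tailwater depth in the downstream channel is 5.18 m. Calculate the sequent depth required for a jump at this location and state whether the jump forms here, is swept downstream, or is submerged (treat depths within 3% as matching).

y₂ = 6.80 m; the jump is swept downstream

Fr₁ = V₁/√(g·y₁) = 18.9/√(9.81×0.701) = 7.21.
Bélanger equation: y₂/y₁ = ½[√(1 + 8Fr₁²) − 1] = ½[√416.6 − 1] = 9.70.
y₂ = 9.70 × 0.701 = 6.80 m.
Tailwater y_tw = 5.18 m: y_tw < y₂, so the jump is swept downstream.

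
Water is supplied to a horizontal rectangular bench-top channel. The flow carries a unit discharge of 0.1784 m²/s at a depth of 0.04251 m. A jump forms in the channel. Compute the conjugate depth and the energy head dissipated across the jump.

y₂ = 0.3700 m; ΔE = 0.5583 m

V₁ = q/y₁ = 0.1784/0.04251 = 4.197 m/s. Fr₁ = V₁/√(g·y₁) = 4.197/√(9.81×0.04251) = 6.499.
Sequent-depth ratio: y₂/y₁ = ½[√(1 + 8Fr₁²) − 1] = ½[√338.86 − 1] = 8.704.
y₂ = 8.704 × 0.04251 = 0.3700 m.
V₂ = q/y₂ = 0.1784/0.3700 = 0.4821 m/s. E₁ = y₁ + V₁²/2g = 0.9402 m; E₂ = y₂ + V₂²/2g = 0.3819 m. ΔE = E₁ − E₂ = 0.5583 m.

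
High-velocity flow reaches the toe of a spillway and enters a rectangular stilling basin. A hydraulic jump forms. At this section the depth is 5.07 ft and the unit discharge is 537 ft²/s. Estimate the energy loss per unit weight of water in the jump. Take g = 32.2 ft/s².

V₁ = q/y₁ = 537/5.07 = 106 ft/s. Fr₁ = V₁/√(g·y₁) = 106/√(32.2×5.07) = 8.29.
Bélanger equation: y₂/y₁ = ½[√(1 + 8Fr₁²) − 1] = ½[√550.7 − 1] = 11.2.
y₂ = 11.2 × 5.07 = 57.0 ft.
V₂ = q/y₂ = 537/57.0 = 9.43 ft/s. E₁ = y₁ + V₁²/2g = 179 ft; E₂ = y₂ + V₂²/2g = 58.3 ft. ΔE = E₁ − E₂ = 121 ft.

ΔE = 121 ft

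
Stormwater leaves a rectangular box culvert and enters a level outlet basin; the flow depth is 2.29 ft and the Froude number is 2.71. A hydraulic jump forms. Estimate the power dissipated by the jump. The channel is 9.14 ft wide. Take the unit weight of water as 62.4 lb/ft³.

P = 124 hp

Fr₁ = 2.71 (given).
By Bélanger, y₂/y₁ = ½[√(1 + 8Fr₁²) − 1] = ½[√59.75 − 1] = 3.36.
y₂ = 3.36 × 2.29 = 7.71 ft.
Head loss: ΔE = (y₂ − y₁)³/(4y₁y₂) = (7.71 − 2.29)³/(4×2.29×7.71) = 159/70.6 = 2.25 ft.
V₁ = Fr₁·√(g·y₁) = 2.71×√(32.2×2.29) = 23.3 ft/s; q = V₁·y₁ = 53.3 ft²/s. Q = q·b = 53.3 × 9.14 = 487 cfs. P = γ·Q·ΔE/550 = 62.4 × 487 × 2.25 / 550 = 124 hp.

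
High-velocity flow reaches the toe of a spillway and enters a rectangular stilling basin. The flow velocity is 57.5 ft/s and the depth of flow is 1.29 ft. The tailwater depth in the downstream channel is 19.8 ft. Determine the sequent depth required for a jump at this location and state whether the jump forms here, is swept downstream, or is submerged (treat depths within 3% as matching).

y₂ = 15.6 ft; the jump is submerged

Fr₁ = V₁/√(g·y₁) = 57.5/√(32.2×1.29) = 8.92.
By Bélanger, y₂/y₁ = ½[√(1 + 8Fr₁²) − 1] = ½[√637.8 − 1] = 12.1.
y₂ = 12.1 × 1.29 = 15.6 ft.
Tailwater y_tw = 19.8 ft: y_tw > y₂, so the jump is submerged.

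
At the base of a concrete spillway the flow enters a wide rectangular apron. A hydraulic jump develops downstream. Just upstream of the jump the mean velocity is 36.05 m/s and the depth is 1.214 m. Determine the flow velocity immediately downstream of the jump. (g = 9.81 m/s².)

Fr₁ = V₁/√(g·y₁) = 36.05/√(9.81×1.214) = 10.45.
From the momentum equation for a rectangular channel, y₂/y₁ = ½[√(1 + 8Fr₁²) − 1] = ½[√874.00 − 1] = 14.28.
y₂ = 14.28 × 1.214 = 17.34 m.
q = V₁·y₁ = 36.05 × 1.214 = 43.76 m²/s.
V₂ = q/y₂ = 43.76/17.34 = 2.524 m/s.

V₂ = 2.524 m/s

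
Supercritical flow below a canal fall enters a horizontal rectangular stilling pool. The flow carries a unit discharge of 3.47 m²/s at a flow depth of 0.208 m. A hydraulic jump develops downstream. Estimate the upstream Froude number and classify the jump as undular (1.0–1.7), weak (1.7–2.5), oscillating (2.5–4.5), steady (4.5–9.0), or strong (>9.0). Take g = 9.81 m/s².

Fr₁ = 11.7; strong jump

V₁ = q/y₁ = 3.47/0.208 = 16.7 m/s. Fr₁ = V₁/√(g·y₁) = 16.7/√(9.81×0.208) = 11.7.
Fr₁ = 11.7 lies in the strong range.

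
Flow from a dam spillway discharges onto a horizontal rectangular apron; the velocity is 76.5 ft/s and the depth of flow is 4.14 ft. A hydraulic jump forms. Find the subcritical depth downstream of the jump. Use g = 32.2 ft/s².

Fr₁ = V₁/√(g·y₁) = 76.5/√(32.2×4.14) = 6.63.
Bélanger equation: y₂/y₁ = ½[√(1 + 8Fr₁²) − 1] = ½[√352.2 − 1] = 8.88.
y₂ = 8.88 × 4.14 = 36.8 ft.

y₂ = 36.8 ft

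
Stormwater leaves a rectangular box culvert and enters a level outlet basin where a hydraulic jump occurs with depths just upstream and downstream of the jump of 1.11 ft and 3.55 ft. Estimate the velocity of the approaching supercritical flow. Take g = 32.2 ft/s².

For a rectangular channel the momentum equation gives q² = ½·g·y₁·y₂·(y₁ + y₂) = ½×32.2×1.11×3.55×4.66 = 296.
q = √296 = 17.2 ft²/s.
V₁ = q/y₁ = 17.2/1.11 = 15.5 ft/s.

V₁ = 15.5 ft/s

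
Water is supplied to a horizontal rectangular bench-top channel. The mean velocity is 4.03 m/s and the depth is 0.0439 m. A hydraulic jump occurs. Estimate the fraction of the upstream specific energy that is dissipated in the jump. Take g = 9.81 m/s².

ΔE/E₁ = 0.573 (57.3%)

Fr₁ = V₁/√(g·y₁) = 4.03/√(9.81×0.0439) = 6.14.
Bélanger equation: y₂/y₁ = ½[√(1 + 8Fr₁²) − 1] = ½[√302.7 − 1] = 8.20.
y₂ = 8.20 × 0.0439 = 0.360 m.
E₁ = y₁ + V₁²/2g = 0.872 m. ΔE = (y₂ − y₁)³/(4y₁y₂) = 0.499 m. ΔE/E₁ = 0.499/0.872 = 0.573.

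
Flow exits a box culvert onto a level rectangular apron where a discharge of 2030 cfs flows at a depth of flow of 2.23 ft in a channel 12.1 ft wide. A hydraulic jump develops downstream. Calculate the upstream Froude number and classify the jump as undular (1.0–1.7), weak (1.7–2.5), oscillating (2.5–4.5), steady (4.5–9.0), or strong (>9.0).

Fr₁ = 8.88; steady jump

q = Q/b = 2030/12.1 = 168 ft²/s; V₁ = q/y₁ = 75.2 ft/s. Fr₁ = V₁/√(g·y₁) = 8.88.
Fr₁ = 8.88 lies in the steady range.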